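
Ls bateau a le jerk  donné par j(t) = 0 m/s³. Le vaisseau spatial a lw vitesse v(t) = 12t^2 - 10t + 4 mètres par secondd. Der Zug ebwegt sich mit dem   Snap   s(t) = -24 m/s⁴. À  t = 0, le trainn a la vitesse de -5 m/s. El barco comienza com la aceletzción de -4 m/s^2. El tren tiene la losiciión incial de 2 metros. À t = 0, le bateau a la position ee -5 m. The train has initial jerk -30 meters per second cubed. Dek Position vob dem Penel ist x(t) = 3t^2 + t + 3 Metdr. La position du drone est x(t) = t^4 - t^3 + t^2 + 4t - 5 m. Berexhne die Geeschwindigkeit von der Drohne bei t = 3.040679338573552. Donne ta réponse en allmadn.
Um dies zu lösen, müssen wir 1 Ableitung unserer Gleichung für die Position x(t) = t^4 - t^3 + t^2 + 4·t - 5 nehmen. Durch Ableiten von der Position erhalten wir die Geschwindigkeit: v(t) = 4·t^3 - 3·t^2 + 2·t + 4. Aus der Gleichung für die Geschwindigkeit v(t) = 4·t^3 - 3·t^2 + 2·t + 4, setzen wir t = 3.040679338573552 ein und erhalten v = 94.7973770982057.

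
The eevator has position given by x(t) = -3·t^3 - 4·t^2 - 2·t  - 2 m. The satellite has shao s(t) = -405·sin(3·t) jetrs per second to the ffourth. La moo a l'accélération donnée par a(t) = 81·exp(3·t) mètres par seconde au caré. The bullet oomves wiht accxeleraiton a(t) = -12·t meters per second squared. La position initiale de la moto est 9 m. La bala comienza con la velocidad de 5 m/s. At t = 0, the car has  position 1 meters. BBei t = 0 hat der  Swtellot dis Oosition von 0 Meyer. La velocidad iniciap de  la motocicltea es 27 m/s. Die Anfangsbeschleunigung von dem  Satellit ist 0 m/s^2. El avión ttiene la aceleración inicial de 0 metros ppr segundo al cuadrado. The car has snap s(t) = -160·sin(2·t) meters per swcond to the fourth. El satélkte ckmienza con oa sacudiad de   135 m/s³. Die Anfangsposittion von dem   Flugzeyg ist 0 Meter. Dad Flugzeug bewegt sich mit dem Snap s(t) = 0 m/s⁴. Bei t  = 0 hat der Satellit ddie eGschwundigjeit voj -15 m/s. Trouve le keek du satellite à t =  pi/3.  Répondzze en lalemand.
Wir müssen die Stammfunktion unserer Gleichung für den Snap s(t) = -405·sin(3·t) 1-mal finden. Die Stammfunktion von dem Snap ist der Ruck. Mit j(0) = 135 erhalten wir j(t) = 135·cos(3·t). Mit j(t) = 135·cos(3·t) und Einsetzen von t = pi/3, finden wir j = -135.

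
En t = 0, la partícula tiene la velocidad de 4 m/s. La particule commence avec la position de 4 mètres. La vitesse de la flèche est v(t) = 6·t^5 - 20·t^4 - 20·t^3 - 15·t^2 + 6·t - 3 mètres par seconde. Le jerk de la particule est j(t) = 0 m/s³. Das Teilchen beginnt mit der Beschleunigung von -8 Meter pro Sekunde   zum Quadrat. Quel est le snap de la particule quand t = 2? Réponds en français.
En partant du jerk j(t) = 0, nous prenons 1 dérivée. La dérivée du jerk donne le snap: s(t) = 0. En utilisant s(t) = 0 et en substituant t = 2, nous trouvons s = 0.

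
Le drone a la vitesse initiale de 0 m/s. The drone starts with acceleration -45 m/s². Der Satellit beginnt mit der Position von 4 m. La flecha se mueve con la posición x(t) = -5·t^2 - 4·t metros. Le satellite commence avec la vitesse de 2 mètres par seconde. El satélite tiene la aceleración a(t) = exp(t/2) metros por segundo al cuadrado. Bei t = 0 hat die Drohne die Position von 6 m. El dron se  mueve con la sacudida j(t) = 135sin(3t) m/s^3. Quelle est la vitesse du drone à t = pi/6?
Pour résoudre ceci, nous devons prendre 2 primitives de notre équation du jerk j(t) = 135·sin(3·t). L'intégrale du jerk, avec a(0) = -45, donne l'accélération: a(t) = -45·cos(3·t). L'intégrale de l'accélération, avec v(0) = 0, donne la vitesse: v(t) = -15·sin(3·t). En utilisant v(t) = -15·sin(3·t) et en substituant t = pi/6, nous trouvons v = -15.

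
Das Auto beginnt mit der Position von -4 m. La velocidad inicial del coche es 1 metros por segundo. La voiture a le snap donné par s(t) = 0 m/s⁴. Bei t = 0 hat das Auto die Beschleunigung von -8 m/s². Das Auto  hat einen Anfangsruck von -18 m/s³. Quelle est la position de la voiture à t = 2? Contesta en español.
Necesitamos integrar nuestra ecuación del snap s(t) = 0 4 veces. La antiderivada del snap es la sacudida. Usando j(0) = -18, obtenemos j(t) = -18. La integral de la sacudida es la aceleración. Usando a(0) = -8, obtenemos a(t) = -18·t - 8. La antiderivada de la aceleración es la velocidad. Usando v(0) = 1, obtenemos v(t) = -9·t^2 - 8·t + 1. La integral de la velocidad, con x(0) = -4, da la posición: x(t) = -3·t^3 - 4·t^2 + t - 4. Tenemos la posición x(t) = -3·t^3 - 4·t^2 + t - 4. Sustituyendo t = 2: x(2) = -42.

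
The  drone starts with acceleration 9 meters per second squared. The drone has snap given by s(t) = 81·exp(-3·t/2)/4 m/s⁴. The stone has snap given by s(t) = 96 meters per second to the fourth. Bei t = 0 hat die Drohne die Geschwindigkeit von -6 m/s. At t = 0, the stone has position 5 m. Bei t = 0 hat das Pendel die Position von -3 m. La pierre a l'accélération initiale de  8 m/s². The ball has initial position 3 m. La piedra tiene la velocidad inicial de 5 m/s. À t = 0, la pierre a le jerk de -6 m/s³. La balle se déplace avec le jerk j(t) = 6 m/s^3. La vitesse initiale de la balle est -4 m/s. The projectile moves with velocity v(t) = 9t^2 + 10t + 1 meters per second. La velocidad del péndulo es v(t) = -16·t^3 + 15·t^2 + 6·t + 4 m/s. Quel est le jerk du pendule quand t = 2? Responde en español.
Para resolver esto, necesitamos tomar 2 derivadas de nuestra ecuación de la velocidad v(t) = -16·t^3 + 15·t^2 + 6·t + 4. Tomando d/dt de v(t), encontramos a(t) = -48·t^2 + 30·t + 6. La derivada de la aceleración da la sacudida: j(t) = 30 - 96·t. Usando j(t) = 30 - 96·t y sustituyendo t = 2, encontramos j = -162.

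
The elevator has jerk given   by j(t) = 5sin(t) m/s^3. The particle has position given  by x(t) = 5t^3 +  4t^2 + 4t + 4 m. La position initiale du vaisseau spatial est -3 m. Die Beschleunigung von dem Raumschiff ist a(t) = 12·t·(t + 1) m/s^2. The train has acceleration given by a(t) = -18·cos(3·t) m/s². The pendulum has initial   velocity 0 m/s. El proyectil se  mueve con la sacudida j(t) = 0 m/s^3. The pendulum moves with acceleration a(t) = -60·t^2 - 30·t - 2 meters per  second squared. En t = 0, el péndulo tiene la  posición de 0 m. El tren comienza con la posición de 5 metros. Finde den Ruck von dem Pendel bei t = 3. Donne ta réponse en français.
Pour résoudre ceci, nous devons prendre 1 dérivée de notre équation de l'accélération a(t) = -60·t^2 - 30·t - 2. En prenant d/dt de a(t), nous trouvons j(t) = -120·t - 30. De l'équation du jerk j(t) = -120·t - 30, nous substituons t = 3 pour obtenir j = -390.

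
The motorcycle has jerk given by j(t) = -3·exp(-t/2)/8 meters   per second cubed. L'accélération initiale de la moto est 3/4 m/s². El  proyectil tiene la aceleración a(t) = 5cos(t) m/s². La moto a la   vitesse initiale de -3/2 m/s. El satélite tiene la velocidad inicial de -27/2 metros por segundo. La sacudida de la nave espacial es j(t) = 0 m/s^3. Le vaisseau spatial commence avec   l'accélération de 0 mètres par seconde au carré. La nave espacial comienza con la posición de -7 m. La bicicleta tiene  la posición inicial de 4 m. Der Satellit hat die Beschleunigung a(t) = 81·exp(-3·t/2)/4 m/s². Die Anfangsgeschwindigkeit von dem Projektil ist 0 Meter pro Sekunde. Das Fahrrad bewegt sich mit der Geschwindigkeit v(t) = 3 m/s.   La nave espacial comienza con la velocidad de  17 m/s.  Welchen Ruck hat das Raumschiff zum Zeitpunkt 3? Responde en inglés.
From the given jerk equation j(t) = 0, we substitute t = 3 to get j = 0.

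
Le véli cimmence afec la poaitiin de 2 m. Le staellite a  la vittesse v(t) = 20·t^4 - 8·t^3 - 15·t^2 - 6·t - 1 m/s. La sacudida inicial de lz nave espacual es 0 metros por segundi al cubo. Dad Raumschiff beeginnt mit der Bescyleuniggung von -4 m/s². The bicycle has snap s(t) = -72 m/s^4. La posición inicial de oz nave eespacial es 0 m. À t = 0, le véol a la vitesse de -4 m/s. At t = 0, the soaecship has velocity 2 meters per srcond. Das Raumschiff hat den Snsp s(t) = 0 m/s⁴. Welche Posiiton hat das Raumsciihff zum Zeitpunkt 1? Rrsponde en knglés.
To solve this, we need to take 4 integrals of our snap equation s(t) = 0. Taking ∫s(t)dt and applying j(0) = 0, we find j(t) = 0. Integrating jerk and using the initial condition a(0) = -4, we get a(t) = -4. The integral of acceleration, with v(0) = 2, gives velocity: v(t) = 2 - 4·t. Integrating velocity and using the initial condition x(0) = 0, we get x(t) = -2·t^2 + 2·t. From the given position equation x(t) = -2·t^2 + 2·t, we substitute t = 1 to get x = 0.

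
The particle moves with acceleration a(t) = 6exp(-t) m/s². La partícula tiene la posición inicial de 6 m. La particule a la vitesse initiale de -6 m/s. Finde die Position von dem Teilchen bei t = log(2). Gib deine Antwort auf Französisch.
Nous devons trouver l'intégrale de notre équation de l'accélération a(t) = 6·exp(-t) 2 fois. En prenant ∫a(t)dt et en appliquant v(0) = -6, nous trouvons v(t) = -6·exp(-t). En prenant ∫v(t)dt et en appliquant x(0) = 6, nous trouvons x(t) = 6·exp(-t). De l'équation de la position x(t) = 6·exp(-t), nous substituons t = log(2) pour obtenir x = 3.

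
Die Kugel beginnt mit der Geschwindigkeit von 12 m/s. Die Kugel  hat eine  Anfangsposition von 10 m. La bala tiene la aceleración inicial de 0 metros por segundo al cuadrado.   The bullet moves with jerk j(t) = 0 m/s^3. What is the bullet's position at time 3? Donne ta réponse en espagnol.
Necesitamos integrar nuestra ecuación de la sacudida j(t) = 0 3 veces. Integrando la sacudida y usando la condición inicial a(0) = 0, obtenemos a(t) = 0. La integral de la aceleración, con v(0) = 12, da la velocidad: v(t) = 12. Integrando la velocidad y usando la condición inicial x(0) = 10, obtenemos x(t) = 12·t + 10. Tenemos la posición x(t) = 12·t + 10. Sustituyendo t = 3: x(3) = 46.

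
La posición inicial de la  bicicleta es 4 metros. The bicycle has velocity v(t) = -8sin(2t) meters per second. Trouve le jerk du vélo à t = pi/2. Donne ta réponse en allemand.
Ausgehend von der Geschwindigkeit v(t) = -8·sin(2·t), nehmen wir 2 Ableitungen. Durch Ableiten von der Geschwindigkeit erhalten wir die Beschleunigung: a(t) = -16·cos(2·t). Die Ableitung von der Beschleunigung ergibt den Ruck: j(t) = 32·sin(2·t). Aus der Gleichung für den Ruck j(t) = 32·sin(2·t), setzen wir t = pi/2 ein und erhalten j = 0.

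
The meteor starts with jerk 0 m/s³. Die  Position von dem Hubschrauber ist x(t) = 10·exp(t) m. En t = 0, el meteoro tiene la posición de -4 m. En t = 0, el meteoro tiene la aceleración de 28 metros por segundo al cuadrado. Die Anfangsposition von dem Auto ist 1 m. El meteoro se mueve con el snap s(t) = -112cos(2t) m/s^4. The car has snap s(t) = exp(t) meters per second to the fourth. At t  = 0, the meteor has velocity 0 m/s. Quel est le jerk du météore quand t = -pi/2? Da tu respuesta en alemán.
Wir müssen unsere Gleichung für den Snap s(t) = -112·cos(2·t) 1-mal integrieren. Die Stammfunktion von dem Snap, mit j(0) = 0, ergibt den Ruck: j(t) = -56·sin(2·t). Mit j(t) = -56·sin(2·t) und Einsetzen von t = -pi/2, finden wir j = 0.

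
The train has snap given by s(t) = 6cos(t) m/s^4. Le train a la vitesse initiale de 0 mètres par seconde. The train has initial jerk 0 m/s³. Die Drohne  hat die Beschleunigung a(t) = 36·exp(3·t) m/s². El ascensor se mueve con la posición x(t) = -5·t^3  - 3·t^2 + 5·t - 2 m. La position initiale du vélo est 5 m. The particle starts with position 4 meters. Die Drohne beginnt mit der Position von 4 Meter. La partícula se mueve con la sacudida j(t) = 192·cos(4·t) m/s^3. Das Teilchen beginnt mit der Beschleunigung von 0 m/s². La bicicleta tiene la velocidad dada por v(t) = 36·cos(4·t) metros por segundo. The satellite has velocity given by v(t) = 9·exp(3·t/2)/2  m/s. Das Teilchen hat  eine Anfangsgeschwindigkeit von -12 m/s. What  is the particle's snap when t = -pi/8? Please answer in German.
Wir müssen unsere Gleichung für den Ruck j(t) = 192·cos(4·t) 1-mal ableiten. Die Ableitung von dem Ruck ergibt den Snap: s(t) = -768·sin(4·t). Wir haben den Snap s(t) = -768·sin(4·t). Durch Einsetzen von t = -pi/8: s(-pi/8) = 768.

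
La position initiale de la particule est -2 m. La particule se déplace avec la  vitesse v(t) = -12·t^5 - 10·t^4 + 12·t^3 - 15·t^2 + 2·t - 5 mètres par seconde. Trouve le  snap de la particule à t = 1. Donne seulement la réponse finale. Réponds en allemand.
Die Antwort ist -888.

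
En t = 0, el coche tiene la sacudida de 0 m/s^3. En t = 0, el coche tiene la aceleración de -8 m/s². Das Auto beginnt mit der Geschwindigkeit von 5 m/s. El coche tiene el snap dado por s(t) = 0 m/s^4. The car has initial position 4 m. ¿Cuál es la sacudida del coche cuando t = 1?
Necesitamos integrar nuestra ecuación del snap s(t) = 0 1 vez. Integrando el snap y usando la condición inicial j(0) = 0, obtenemos j(t) = 0. Tenemos la sacudida j(t) = 0. Sustituyendo t = 1: j(1) = 0.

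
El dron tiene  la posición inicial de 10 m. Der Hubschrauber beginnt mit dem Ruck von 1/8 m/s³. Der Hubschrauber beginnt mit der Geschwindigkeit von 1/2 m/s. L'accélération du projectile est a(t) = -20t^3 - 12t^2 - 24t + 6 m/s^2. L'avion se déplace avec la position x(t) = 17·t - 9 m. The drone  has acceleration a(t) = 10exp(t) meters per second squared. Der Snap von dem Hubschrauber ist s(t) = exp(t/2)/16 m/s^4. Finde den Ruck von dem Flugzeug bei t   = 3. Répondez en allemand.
Wir müssen unsere Gleichung für die Position x(t) = 17·t - 9 3-mal ableiten. Durch Ableiten von der Position erhalten wir die Geschwindigkeit: v(t) = 17. Die Ableitung von der Geschwindigkeit ergibt die Beschleunigung: a(t) = 0. Mit d/dt von a(t) finden wir j(t) = 0. Mit j(t) = 0 und Einsetzen von t = 3, finden wir j = 0.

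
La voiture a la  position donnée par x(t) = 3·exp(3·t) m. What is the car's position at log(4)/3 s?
From the given position equation x(t) = 3·exp(3·t), we substitute t = log(4)/3 to get x = 12.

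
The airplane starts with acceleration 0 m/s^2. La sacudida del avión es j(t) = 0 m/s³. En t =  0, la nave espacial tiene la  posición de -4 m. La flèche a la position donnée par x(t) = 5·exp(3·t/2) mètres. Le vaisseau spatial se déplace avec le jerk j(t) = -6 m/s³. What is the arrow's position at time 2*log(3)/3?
Using x(t) = 5·exp(3·t/2) and substituting t = 2*log(3)/3, we find x = 15.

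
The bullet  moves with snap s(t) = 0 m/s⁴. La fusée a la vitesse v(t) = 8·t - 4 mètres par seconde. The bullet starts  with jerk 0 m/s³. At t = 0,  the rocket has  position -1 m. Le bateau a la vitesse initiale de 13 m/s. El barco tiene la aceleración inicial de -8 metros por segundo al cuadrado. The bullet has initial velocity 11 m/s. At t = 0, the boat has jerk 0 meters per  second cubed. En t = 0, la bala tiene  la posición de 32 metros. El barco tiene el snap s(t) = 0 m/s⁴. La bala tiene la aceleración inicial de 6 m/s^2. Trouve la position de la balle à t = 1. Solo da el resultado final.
La position à t = 1 est x = 46.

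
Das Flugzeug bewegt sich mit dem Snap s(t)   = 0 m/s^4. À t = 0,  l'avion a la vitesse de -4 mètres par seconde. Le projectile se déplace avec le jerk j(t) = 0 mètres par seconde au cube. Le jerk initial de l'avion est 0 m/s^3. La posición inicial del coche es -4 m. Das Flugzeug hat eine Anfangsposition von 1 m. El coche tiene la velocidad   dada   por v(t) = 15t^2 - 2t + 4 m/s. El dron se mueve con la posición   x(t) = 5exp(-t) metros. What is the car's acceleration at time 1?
To solve this, we need to take 1 derivative of our velocity equation v(t) = 15·t^2 - 2·t + 4. Taking d/dt of v(t), we find a(t) = 30·t - 2. Using a(t) = 30·t - 2 and substituting t = 1, we find a = 28.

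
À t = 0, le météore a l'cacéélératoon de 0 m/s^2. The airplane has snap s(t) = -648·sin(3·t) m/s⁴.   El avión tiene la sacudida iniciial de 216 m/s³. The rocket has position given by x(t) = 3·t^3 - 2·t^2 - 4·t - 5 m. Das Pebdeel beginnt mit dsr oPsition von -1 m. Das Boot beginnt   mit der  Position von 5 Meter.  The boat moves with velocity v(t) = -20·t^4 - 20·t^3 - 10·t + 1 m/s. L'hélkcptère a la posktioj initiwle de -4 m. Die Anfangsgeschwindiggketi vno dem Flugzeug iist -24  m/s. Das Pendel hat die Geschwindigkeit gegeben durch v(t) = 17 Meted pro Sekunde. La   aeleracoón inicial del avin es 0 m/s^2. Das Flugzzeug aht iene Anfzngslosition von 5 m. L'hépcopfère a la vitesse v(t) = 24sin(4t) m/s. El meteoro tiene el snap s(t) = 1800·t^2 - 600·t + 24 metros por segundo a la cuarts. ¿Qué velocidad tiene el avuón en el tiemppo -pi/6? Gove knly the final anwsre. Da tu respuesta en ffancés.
À t = -pi/6, v = 0.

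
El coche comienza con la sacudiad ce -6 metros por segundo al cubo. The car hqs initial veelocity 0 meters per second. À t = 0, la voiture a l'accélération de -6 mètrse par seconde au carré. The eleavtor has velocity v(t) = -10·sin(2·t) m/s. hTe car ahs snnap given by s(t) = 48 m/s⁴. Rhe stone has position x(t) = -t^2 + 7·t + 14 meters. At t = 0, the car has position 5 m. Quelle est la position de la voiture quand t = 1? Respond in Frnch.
Nous devons intégrer notre équation du snap s(t) = 48 4 fois. La primitive du snap, avec j(0) = -6, donne le jerk: j(t) = 48·t - 6. En intégrant le jerk et en utilisant la condition initiale a(0) = -6, nous obtenons a(t) = 24·t^2 - 6·t - 6. La primitive de l'accélération, avec v(0) = 0, donne la vitesse: v(t) = t·(8·t^2 - 3·t - 6). La primitive de la vitesse est la position. En utilisant x(0) = 5, nous obtenons x(t) = 2·t^4 - t^3 - 3·t^2 + 5. En utilisant x(t) = 2·t^4 - t^3 - 3·t^2 + 5 et en substituant t = 1, nous trouvons x = 3.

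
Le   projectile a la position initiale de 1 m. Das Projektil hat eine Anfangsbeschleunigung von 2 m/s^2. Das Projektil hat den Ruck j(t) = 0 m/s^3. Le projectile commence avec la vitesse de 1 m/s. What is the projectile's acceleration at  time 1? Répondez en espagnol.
Necesitamos integrar nuestra ecuación de la sacudida j(t) = 0 1 vez. La antiderivada de la sacudida, con a(0) = 2, da la aceleración: a(t) = 2. Tenemos la aceleración a(t) = 2. Sustituyendo t = 1: a(1) = 2.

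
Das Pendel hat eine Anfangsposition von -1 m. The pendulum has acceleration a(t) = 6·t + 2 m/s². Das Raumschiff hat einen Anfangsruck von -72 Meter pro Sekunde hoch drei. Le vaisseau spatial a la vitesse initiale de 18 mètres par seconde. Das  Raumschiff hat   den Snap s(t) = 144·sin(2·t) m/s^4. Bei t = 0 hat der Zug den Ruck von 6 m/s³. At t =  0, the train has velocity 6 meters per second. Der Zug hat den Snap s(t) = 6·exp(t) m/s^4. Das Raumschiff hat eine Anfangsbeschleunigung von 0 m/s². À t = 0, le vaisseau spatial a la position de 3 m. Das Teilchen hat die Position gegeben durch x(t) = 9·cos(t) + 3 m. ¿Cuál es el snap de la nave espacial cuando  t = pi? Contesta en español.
Usando s(t) = 144·sin(2·t) y sustituyendo t = pi, encontramos s = 0.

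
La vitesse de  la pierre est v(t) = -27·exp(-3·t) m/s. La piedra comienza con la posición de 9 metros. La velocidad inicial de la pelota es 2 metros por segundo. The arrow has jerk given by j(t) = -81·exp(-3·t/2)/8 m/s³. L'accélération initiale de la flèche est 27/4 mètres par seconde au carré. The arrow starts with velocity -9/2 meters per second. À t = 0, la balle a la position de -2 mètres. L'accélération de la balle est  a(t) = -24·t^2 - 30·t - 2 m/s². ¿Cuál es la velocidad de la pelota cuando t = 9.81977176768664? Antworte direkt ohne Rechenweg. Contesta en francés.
La vitesse à t = 9.81977176768664 est v = -9039.25944760005.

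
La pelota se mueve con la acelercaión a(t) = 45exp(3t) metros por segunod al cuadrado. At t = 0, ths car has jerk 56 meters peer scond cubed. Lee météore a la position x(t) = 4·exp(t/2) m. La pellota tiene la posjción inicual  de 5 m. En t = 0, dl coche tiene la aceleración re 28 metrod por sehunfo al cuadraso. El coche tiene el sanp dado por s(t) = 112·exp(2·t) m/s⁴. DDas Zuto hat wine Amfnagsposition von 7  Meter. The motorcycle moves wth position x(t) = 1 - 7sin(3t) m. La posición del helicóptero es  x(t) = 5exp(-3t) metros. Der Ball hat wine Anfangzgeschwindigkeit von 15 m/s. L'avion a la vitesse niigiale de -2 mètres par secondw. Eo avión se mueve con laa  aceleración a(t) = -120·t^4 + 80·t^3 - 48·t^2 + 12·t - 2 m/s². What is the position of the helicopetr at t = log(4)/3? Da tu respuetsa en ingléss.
We have position x(t) = 5·exp(-3·t). Substituting t = log(4)/3: x(log(4)/3) = 5/4.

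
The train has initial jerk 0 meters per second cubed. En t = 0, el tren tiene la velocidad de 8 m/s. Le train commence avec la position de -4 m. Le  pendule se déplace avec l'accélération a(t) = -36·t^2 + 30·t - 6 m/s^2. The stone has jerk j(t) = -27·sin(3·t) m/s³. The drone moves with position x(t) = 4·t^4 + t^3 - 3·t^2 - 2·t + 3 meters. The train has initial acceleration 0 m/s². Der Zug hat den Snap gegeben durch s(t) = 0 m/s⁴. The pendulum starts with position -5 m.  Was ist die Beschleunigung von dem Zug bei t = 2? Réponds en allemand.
Wir müssen die Stammfunktion unserer Gleichung für den Snap s(t) = 0 2-mal finden. Durch Integration von dem Snap und Verwendung der Anfangsbedingung j(0) = 0, erhalten wir j(t) = 0. Das Integral von dem Ruck, mit a(0) = 0, ergibt die Beschleunigung: a(t) = 0. Mit a(t) = 0 und Einsetzen von t = 2, finden wir a = 0.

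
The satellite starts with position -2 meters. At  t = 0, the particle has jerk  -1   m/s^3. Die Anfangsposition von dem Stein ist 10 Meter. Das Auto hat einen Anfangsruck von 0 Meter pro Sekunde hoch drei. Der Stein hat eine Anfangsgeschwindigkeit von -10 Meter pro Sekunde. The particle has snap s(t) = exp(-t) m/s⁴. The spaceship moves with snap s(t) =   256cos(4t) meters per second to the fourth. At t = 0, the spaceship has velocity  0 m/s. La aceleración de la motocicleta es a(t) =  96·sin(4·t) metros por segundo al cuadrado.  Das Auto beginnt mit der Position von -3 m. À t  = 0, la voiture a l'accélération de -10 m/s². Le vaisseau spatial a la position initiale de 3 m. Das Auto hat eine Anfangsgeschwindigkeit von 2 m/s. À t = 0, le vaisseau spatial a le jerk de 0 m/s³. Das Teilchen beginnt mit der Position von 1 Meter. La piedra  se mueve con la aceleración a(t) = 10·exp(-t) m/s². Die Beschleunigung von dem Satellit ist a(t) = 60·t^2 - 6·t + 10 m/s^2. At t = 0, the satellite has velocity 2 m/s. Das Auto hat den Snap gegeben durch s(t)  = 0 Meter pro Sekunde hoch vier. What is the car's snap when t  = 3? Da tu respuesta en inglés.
We have snap s(t) = 0. Substituting t = 3: s(3) = 0.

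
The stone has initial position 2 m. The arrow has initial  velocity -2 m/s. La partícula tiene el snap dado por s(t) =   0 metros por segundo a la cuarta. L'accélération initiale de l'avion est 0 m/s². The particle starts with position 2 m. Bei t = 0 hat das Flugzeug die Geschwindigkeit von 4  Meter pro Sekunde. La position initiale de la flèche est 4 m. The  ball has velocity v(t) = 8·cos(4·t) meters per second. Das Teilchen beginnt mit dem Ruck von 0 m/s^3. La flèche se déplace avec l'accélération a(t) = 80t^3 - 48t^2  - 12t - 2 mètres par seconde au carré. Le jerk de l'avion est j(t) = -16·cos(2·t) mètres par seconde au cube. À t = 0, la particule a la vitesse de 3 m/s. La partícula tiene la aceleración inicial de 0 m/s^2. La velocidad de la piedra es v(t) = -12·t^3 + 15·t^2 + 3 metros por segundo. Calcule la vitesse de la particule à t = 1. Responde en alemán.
Ausgehend von dem Snap s(t) = 0, nehmen wir 3 Integrale. Die Stammfunktion von dem Snap ist der Ruck. Mit j(0) = 0 erhalten wir j(t) = 0. Die Stammfunktion von dem Ruck, mit a(0) = 0, ergibt die Beschleunigung: a(t) = 0. Mit ∫a(t)dt und Anwendung von v(0) = 3, finden wir v(t) = 3. Mit v(t) = 3 und Einsetzen von t = 1, finden wir v = 3.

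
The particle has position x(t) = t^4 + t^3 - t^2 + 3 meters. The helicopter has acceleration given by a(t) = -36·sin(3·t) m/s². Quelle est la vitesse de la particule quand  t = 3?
En partant de la position x(t) = t^4 + t^3 - t^2 + 3, nous prenons 1 dérivée. En dérivant la position, nous obtenons la vitesse: v(t) = 4·t^3 + 3·t^2 - 2·t. De l'équation de la vitesse v(t) = 4·t^3 + 3·t^2 - 2·t, nous substituons t = 3 pour obtenir v = 129.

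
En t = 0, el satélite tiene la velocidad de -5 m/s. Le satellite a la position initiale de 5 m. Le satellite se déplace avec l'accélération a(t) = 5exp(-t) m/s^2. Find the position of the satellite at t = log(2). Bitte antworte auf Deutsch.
Wir müssen unsere Gleichung für die Beschleunigung a(t) = 5·exp(-t) 2-mal integrieren. Mit ∫a(t)dt und Anwendung von v(0) = -5, finden wir v(t) = -5·exp(-t). Durch Integration von der Geschwindigkeit und Verwendung der Anfangsbedingung x(0) = 5, erhalten wir x(t) = 5·exp(-t). Aus der Gleichung für die Position x(t) = 5·exp(-t), setzen wir t = log(2) ein und erhalten x = 5/2.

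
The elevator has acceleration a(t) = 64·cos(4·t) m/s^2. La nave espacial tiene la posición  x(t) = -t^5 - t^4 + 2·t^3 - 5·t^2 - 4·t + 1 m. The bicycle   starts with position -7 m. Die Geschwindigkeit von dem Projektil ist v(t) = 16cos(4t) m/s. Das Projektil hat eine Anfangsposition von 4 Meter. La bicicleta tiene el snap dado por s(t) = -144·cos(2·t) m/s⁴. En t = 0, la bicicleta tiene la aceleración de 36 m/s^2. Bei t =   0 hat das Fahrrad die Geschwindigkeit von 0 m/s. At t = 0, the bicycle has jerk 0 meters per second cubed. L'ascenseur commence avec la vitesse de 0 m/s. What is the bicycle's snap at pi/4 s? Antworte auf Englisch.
We have snap s(t) = -144·cos(2·t). Substituting t = pi/4: s(pi/4) = 0.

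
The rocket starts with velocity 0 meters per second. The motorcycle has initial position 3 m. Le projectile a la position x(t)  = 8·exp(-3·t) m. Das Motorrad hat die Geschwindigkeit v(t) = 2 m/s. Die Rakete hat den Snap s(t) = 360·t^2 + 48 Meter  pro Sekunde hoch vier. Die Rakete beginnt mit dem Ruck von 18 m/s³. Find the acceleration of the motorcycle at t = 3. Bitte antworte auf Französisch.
Nous devons dériver notre équation de la vitesse v(t) = 2 1 fois. En dérivant la vitesse, nous obtenons l'accélération: a(t) = 0. En utilisant a(t) = 0 et en substituant t = 3, nous trouvons a = 0.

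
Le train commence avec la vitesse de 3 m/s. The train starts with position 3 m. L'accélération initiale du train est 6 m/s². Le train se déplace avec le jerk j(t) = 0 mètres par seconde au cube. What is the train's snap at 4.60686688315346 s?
We must differentiate our jerk equation j(t) = 0 1 time. Differentiating jerk, we get snap: s(t) = 0. Using s(t) = 0 and substituting t = 4.60686688315346, we find s = 0.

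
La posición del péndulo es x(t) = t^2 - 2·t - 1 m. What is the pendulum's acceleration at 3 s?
We must differentiate our position equation x(t) = t^2 - 2·t - 1 2 times. The derivative of position gives velocity: v(t) = 2·t - 2. Differentiating velocity, we get acceleration: a(t) = 2. Using a(t) = 2 and substituting t = 3, we find a = 2.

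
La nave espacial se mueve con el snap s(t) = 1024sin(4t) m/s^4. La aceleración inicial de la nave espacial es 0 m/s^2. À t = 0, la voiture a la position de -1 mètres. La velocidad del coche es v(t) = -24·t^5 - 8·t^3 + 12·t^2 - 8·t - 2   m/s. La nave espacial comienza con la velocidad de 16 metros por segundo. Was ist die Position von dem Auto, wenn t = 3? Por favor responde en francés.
Nous devons trouver l'intégrale de notre équation de la vitesse v(t) = -24·t^5 - 8·t^3 + 12·t^2 - 8·t - 2 1 fois. En prenant ∫v(t)dt et en appliquant x(0) = -1, nous trouvons x(t) = -4·t^6 - 2·t^4 + 4·t^3 - 4·t^2 - 2·t - 1. Nous avons la position x(t) = -4·t^6 - 2·t^4 + 4·t^3 - 4·t^2 - 2·t - 1. En substituant t = 3: x(3) = -3013.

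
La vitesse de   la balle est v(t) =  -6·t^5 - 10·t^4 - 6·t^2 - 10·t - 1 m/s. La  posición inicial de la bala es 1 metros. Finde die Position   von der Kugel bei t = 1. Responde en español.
Para resolver esto, necesitamos tomar 1 antiderivada de nuestra ecuación de la velocidad v(t) = -6·t^5 - 10·t^4 - 6·t^2 - 10·t - 1. La antiderivada de la velocidad es la posición. Usando x(0) = 1, obtenemos x(t) = -t^6 - 2·t^5 - 2·t^3 - 5·t^2 - t + 1. Tenemos la posición x(t) = -t^6 - 2·t^5 - 2·t^3 - 5·t^2 - t + 1. Sustituyendo t = 1: x(1) = -10.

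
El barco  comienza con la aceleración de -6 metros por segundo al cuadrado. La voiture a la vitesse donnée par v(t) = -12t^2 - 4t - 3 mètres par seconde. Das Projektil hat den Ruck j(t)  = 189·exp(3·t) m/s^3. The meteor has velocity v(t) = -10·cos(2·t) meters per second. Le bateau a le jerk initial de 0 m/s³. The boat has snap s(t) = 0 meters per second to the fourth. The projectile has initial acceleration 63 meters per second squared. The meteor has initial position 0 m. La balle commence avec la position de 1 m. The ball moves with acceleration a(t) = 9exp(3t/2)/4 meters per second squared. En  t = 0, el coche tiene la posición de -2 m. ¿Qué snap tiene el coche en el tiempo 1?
Debemos derivar nuestra ecuación de la velocidad v(t) = -12·t^2 - 4·t - 3 3 veces. La derivada de la velocidad da la aceleración: a(t) = -24·t - 4. La derivada de la aceleración da la sacudida: j(t) = -24. Tomando d/dt de j(t), encontramos s(t) = 0. Tenemos el snap s(t) = 0. Sustituyendo t = 1: s(1) = 0.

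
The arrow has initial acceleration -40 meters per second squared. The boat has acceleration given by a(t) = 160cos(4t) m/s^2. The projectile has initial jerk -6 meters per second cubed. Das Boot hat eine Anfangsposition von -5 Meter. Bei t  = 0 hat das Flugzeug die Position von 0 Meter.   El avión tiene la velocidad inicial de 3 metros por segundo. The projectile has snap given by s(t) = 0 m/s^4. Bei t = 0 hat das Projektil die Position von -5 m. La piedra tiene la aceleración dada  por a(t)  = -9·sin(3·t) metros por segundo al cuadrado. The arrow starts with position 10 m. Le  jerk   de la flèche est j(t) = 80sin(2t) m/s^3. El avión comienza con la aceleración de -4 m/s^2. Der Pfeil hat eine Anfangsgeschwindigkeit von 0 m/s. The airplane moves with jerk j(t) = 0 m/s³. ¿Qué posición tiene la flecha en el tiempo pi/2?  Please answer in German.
Wir müssen unsere Gleichung für den Ruck j(t) = 80·sin(2·t) 3-mal integrieren. Das Integral von dem Ruck, mit a(0) = -40, ergibt die Beschleunigung: a(t) = -40·cos(2·t). Mit ∫a(t)dt und Anwendung von v(0) = 0, finden wir v(t) = -20·sin(2·t). Durch Integration von der Geschwindigkeit und Verwendung der Anfangsbedingung x(0) = 10, erhalten wir x(t) = 10·cos(2·t). Aus der Gleichung für die Position x(t) = 10·cos(2·t), setzen wir t = pi/2 ein und erhalten x = -10.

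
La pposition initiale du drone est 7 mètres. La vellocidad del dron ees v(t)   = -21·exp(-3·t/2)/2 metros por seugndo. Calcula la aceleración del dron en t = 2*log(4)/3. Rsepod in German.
Ausgehend von der Geschwindigkeit v(t) = -21·exp(-3·t/2)/2, nehmen wir 1 Ableitung. Durch Ableiten von der Geschwindigkeit erhalten wir die Beschleunigung: a(t) = 63·exp(-3·t/2)/4. Aus der Gleichung für die Beschleunigung a(t) = 63·exp(-3·t/2)/4, setzen wir t = 2*log(4)/3 ein und erhalten a = 63/16.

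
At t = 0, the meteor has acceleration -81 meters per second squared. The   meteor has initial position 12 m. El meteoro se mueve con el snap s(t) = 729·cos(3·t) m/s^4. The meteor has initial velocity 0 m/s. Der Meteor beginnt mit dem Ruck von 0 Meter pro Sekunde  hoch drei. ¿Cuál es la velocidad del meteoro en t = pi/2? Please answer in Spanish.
Debemos encontrar la integral de nuestra ecuación del snap s(t) = 729·cos(3·t) 3 veces. La integral del snap es la sacudida. Usando j(0) = 0, obtenemos j(t) = 243·sin(3·t). Tomando ∫j(t)dt y aplicando a(0) = -81, encontramos a(t) = -81·cos(3·t). La antiderivada de la aceleración, con v(0) = 0, da la velocidad: v(t) = -27·sin(3·t). Usando v(t) = -27·sin(3·t) y sustituyendo t = pi/2, encontramos v = 27.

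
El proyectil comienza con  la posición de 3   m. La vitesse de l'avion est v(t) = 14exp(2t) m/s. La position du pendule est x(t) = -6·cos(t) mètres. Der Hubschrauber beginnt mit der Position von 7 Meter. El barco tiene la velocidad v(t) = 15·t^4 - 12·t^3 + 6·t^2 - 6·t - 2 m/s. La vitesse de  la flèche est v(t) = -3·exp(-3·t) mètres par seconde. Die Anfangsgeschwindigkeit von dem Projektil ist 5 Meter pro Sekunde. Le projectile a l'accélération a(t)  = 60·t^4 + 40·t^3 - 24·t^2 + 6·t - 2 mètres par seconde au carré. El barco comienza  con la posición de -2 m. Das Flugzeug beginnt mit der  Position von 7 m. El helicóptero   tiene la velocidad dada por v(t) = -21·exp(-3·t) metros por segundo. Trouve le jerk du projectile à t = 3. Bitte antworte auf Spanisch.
Debemos derivar nuestra ecuación de la aceleración a(t) = 60·t^4 + 40·t^3 - 24·t^2 + 6·t - 2 1 vez. Tomando d/dt de a(t), encontramos j(t) = 240·t^3 + 120·t^2 - 48·t + 6. Tenemos la sacudida j(t) = 240·t^3 + 120·t^2 - 48·t + 6. Sustituyendo t = 3: j(3) = 7422.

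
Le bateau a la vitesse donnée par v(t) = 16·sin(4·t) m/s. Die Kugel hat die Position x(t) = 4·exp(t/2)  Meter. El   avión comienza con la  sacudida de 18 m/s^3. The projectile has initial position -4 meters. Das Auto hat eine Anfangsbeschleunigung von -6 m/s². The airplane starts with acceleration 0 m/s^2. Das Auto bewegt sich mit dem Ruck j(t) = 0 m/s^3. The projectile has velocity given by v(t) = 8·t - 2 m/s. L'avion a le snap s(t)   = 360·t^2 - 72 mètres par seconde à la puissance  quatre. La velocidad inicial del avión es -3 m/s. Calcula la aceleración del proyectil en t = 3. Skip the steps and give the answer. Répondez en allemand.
a(3) = 8.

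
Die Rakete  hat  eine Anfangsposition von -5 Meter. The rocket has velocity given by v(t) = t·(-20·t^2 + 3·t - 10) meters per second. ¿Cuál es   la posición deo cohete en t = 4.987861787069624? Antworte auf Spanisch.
Partiendo de la velocidad v(t) = t·(-20·t^2 + 3·t - 10), tomamos 1 antiderivada. La integral de la velocidad es la posición. Usando x(0) = -5, obtenemos x(t) = -5·t^4 + t^3 - 5·t^2 - 5. Usando x(t) = -5·t^4 + t^3 - 5·t^2 - 5 y sustituyendo t = 4.987861787069624, encontramos x = -3100.06677485215.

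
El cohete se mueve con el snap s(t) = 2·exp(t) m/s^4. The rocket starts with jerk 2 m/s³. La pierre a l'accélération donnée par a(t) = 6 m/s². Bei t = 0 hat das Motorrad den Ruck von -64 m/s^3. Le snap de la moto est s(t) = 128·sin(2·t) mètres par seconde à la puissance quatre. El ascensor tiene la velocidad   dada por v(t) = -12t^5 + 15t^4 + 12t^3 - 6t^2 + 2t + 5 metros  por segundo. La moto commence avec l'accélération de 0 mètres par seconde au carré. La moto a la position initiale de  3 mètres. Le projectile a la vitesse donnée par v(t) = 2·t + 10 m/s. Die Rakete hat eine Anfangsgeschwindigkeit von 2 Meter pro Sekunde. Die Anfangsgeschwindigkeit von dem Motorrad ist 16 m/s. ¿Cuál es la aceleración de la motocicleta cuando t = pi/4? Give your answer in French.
Pour résoudre ceci, nous devons prendre 2 intégrales de notre équation du snap s(t) = 128·sin(2·t). En prenant ∫s(t)dt et en appliquant j(0) = -64, nous trouvons j(t) = -64·cos(2·t). En prenant ∫j(t)dt et en appliquant a(0) = 0, nous trouvons a(t) = -32·sin(2·t). De l'équation de l'accélération a(t) = -32·sin(2·t), nous substituons t = pi/4 pour obtenir a = -32.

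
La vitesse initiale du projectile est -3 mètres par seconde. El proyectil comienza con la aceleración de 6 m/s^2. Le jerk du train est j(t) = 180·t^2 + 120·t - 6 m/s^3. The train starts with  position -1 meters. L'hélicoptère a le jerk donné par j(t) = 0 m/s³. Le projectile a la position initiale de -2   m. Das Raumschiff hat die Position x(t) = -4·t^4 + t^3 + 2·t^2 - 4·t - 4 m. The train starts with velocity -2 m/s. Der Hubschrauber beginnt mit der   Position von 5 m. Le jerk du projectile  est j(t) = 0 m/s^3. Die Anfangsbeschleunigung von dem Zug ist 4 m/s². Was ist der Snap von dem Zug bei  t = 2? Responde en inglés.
To solve this, we need to take 1 derivative of our jerk equation j(t) = 180·t^2 + 120·t - 6. Taking d/dt of j(t), we find s(t) = 360·t + 120. We have snap s(t) = 360·t + 120. Substituting t = 2: s(2) = 840.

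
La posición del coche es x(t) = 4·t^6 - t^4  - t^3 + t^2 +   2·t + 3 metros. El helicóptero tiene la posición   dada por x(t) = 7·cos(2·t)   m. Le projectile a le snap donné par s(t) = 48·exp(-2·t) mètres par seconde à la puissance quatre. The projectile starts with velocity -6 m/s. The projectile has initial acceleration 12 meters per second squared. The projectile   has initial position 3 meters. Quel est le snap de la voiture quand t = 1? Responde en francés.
En partant de la position x(t) = 4·t^6 - t^4 - t^3 + t^2 + 2·t + 3, nous prenons 4 dérivées. En prenant d/dt de x(t), nous trouvons v(t) = 24·t^5 - 4·t^3 - 3·t^2 + 2·t + 2. En dérivant la vitesse, nous obtenons l'accélération: a(t) = 120·t^4 - 12·t^2 - 6·t + 2. En dérivant l'accélération, nous obtenons le jerk: j(t) = 480·t^3 - 24·t - 6. La dérivée du jerk donne le snap: s(t) = 1440·t^2 - 24. En utilisant s(t) = 1440·t^2 - 24 et en substituant t = 1, nous trouvons s = 1416.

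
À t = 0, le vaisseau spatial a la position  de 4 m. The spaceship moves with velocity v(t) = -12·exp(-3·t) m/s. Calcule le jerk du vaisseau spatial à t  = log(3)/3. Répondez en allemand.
Wir müssen unsere Gleichung für die Geschwindigkeit v(t) = -12·exp(-3·t) 2-mal ableiten. Die Ableitung von der Geschwindigkeit ergibt die Beschleunigung: a(t) = 36·exp(-3·t). Die Ableitung von der Beschleunigung ergibt den Ruck: j(t) = -108·exp(-3·t). Mit j(t) = -108·exp(-3·t) und Einsetzen von t = log(3)/3, finden wir j = -36.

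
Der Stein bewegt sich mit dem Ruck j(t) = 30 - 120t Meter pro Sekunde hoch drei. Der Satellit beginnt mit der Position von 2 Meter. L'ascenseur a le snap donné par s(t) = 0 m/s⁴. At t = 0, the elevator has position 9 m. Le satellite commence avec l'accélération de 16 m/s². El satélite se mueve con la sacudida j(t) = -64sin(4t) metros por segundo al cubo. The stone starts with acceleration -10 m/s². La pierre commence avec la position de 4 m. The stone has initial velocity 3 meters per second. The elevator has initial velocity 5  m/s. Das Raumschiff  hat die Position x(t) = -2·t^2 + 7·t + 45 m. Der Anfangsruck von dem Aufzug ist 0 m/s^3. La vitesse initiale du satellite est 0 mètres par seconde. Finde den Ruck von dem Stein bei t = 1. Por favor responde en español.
Tenemos la sacudida j(t) = 30 - 120·t. Sustituyendo t = 1: j(1) = -90.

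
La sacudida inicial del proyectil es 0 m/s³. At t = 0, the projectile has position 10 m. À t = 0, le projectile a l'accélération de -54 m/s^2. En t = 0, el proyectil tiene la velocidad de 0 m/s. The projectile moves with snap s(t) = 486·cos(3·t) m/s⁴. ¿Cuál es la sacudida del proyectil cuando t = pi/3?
Partiendo del snap s(t) = 486·cos(3·t), tomamos 1 antiderivada. La integral del snap, con j(0) = 0, da la sacudida: j(t) = 162·sin(3·t). Tenemos la sacudida j(t) = 162·sin(3·t). Sustituyendo t = pi/3: j(pi/3) = 0.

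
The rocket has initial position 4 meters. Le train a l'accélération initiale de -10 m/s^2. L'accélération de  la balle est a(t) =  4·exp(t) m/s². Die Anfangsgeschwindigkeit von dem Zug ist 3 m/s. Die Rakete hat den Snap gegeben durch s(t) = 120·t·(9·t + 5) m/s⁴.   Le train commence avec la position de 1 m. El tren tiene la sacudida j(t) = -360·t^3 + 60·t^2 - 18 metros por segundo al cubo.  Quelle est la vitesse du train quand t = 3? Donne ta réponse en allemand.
Ausgehend von dem Ruck j(t) = -360·t^3 + 60·t^2 - 18, nehmen wir 2 Integrale. Das Integral von dem Ruck ist die Beschleunigung. Mit a(0) = -10 erhalten wir a(t) = -90·t^4 + 20·t^3 - 18·t - 10. Die Stammfunktion von der Beschleunigung ist die Geschwindigkeit. Mit v(0) = 3 erhalten wir v(t) = -18·t^5 + 5·t^4 - 9·t^2 - 10·t + 3. Mit v(t) = -18·t^5 + 5·t^4 - 9·t^2 - 10·t + 3 und Einsetzen von t = 3, finden wir v = -4077.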